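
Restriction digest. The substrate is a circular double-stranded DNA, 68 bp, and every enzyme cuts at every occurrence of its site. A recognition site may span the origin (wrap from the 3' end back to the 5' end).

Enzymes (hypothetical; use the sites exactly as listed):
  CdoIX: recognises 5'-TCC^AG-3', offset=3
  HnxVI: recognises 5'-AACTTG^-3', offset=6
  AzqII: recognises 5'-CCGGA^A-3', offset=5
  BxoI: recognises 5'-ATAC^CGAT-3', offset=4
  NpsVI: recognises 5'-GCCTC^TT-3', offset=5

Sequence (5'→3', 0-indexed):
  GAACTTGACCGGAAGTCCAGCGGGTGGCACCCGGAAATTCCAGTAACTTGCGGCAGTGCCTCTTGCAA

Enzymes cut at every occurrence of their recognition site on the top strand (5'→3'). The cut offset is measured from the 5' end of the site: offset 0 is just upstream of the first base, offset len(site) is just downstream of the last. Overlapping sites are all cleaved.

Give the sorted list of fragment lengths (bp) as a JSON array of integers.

Per-enzyme occurrences:
  CdoIX (TCCAG, off=3): starts [15, 38] → cuts [18, 41]
  HnxVI (AACTTG, off=6): starts [1, 44] → cuts [7, 50]
  AzqII (CCGGAA, off=5): starts [8, 30] → cuts [13, 35]
  BxoI (ATACCGAT, off=4): no sites
  NpsVI (GCCTCTT, off=5): starts [57] → cuts [62]

All cut coordinates (distinct, sorted): [7, 13, 18, 35, 41, 50, 62]

Fragment lengths:
  7→13: 6 bp
  13→18: 5 bp
  18→35: 17 bp
  35→41: 6 bp
  41→50: 9 bp
  50→62: 12 bp
  62→7 (wrap): 68-62+7 = 13 bp

[5,6,6,9,12,13,17]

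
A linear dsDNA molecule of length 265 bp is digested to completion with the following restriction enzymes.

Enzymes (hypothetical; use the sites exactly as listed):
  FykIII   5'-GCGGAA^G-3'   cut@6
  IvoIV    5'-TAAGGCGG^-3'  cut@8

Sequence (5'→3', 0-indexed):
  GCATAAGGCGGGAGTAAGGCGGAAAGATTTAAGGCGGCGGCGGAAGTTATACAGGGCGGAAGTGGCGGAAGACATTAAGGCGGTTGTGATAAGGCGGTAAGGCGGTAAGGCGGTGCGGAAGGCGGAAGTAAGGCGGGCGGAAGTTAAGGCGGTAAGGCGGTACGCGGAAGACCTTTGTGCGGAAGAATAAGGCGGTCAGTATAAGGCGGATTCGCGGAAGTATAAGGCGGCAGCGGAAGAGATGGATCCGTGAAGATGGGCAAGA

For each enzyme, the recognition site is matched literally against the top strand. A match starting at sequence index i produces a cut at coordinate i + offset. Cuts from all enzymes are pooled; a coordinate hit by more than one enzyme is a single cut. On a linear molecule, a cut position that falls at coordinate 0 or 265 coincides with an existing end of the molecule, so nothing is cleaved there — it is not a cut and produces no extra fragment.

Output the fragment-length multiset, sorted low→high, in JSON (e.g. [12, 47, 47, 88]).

[6,7,7,8,8,8,8,8,9,9,9,10,10,11,11,11,11,13,14,14,15,15,16,27]

Scan for sites:
  FykIII GCGGAAG/6: at [39, 55, 64, 114, 121, 136, 163, 178, 213, 232] ⇒ [45, 61, 70, 120, 127, 142, 169, 184, 219, 238]
  IvoIV TAAGGCGG/8: at [3, 14, 29, 75, 89, 97, 105, 128, 144, 152, 187, 201, 222] ⇒ [11, 22, 37, 83, 97, 105, 113, 136, 152, 160, 195, 209, 230]

All cut coordinates (distinct, sorted): [11, 22, 37, 45, 61, 70, 83, 97, 105, 113, 120, 127, 136, 142, 152, 160, 169, 184, 195, 209, 219, 230, 238]

Fragments:
  [0,11): 11 bp
  [11,22): 11 bp
  [22,37): 15 bp
  [37,45): 8 bp
  [45,61): 16 bp
  [61,70): 9 bp
  [70,83): 13 bp
  [83,97): 14 bp
  [97,105): 8 bp
  [105,113): 8 bp
  [113,120): 7 bp
  [120,127): 7 bp
  [127,136): 9 bp
  [136,142): 6 bp
  [142,152): 10 bp
  [152,160): 8 bp
  [160,169): 9 bp
  [169,184): 15 bp
  [184,195): 11 bp
  [195,209): 14 bp
  [209,219): 10 bp
  [219,230): 11 bp
  [230,238): 8 bp
  [238,265): 27 bp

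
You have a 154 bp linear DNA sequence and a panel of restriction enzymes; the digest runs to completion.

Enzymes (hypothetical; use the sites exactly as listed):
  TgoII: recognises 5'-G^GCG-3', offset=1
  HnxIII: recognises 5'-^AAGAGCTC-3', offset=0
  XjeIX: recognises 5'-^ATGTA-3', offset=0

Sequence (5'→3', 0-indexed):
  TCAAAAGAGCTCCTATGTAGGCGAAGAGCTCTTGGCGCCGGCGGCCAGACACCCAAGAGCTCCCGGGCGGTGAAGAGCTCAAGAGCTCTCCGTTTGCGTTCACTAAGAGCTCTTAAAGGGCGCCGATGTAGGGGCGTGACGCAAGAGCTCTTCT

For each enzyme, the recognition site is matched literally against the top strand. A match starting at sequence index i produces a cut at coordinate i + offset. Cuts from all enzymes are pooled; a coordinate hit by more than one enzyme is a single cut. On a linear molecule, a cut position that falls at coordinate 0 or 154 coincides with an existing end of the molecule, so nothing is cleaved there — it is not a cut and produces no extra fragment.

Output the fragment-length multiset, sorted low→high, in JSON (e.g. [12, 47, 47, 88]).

Site scan:
  TgoII (GGCG, off=1): starts [19, 33, 39, 65, 118, 132] → cuts [20, 34, 40, 66, 119, 133]
  HnxIII (AAGAGCTC, off=0): starts [4, 23, 54, 72, 80, 104, 142] → cuts [4, 23, 54, 72, 80, 104, 142]
  XjeIX (ATGTA, off=0): starts [14, 125] → cuts [14, 125]

All cut coordinates (distinct, sorted): [4, 14, 20, 23, 34, 40, 54, 66, 72, 80, 104, 119, 125, 133, 142]

Fragment lengths:
  [0,4): 4 bp
  [4,14): 10 bp
  [14,20): 6 bp
  [20,23): 3 bp
  [23,34): 11 bp
  [34,40): 6 bp
  [40,54): 14 bp
  [54,66): 12 bp
  [66,72): 6 bp
  [72,80): 8 bp
  [80,104): 24 bp
  [104,119): 15 bp
  [119,125): 6 bp
  [125,133): 8 bp
  [133,142): 9 bp
  [142,154): 12 bp

[3,4,6,6,6,6,8,8,9,10,11,12,12,14,15,24]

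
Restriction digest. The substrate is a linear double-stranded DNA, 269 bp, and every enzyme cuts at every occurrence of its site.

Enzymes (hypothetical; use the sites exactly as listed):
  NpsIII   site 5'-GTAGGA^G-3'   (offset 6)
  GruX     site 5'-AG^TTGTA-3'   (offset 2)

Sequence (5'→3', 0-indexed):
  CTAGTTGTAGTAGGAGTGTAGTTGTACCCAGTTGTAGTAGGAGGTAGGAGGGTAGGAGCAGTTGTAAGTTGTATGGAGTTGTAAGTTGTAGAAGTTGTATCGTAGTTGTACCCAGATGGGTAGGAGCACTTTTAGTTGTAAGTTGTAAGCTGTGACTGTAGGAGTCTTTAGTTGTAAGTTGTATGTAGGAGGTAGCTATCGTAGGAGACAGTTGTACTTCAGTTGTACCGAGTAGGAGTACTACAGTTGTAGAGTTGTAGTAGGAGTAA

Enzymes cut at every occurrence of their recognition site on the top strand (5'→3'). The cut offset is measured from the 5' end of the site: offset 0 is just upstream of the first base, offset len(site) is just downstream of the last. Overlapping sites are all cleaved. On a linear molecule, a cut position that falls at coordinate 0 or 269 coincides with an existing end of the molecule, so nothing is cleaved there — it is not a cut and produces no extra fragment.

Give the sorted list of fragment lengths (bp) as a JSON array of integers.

[4,4,4,5,6,7,7,7,7,7,8,8,8,9,9,10,10,10,11,11,11,11,11,12,15,16,20,21]

Per-enzyme occurrences:
  NpsIII (GTAGGAG, off=6): starts [9, 36, 43, 51, 119, 157, 184, 200, 231, 259] → cuts [15, 42, 49, 57, 125, 163, 190, 206, 237, 265]
  GruX (AGTTGTA, off=2): starts [2, 19, 29, 59, 66, 76, 83, 92, 103, 133, 140, 169, 176, 209, 220, 244, 252] → cuts [4, 21, 31, 61, 68, 78, 85, 94, 105, 135, 142, 171, 178, 211, 222, 246, 254]

All cut coordinates (distinct, sorted): [4, 15, 21, 31, 42, 49, 57, 61, 68, 78, 85, 94, 105, 125, 135, 142, 163, 171, 178, 190, 206, 211, 222, 237, 246, 254, 265]

Fragments:
  [0,4): 4 bp
  [4,15): 11 bp
  [15,21): 6 bp
  [21,31): 10 bp
  [31,42): 11 bp
  [42,49): 7 bp
  [49,57): 8 bp
  [57,61): 4 bp
  [61,68): 7 bp
  [68,78): 10 bp
  [78,85): 7 bp
  [85,94): 9 bp
  [94,105): 11 bp
  [105,125): 20 bp
  [125,135): 10 bp
  [135,142): 7 bp
  [142,163): 21 bp
  [163,171): 8 bp
  [171,178): 7 bp
  [178,190): 12 bp
  [190,206): 16 bp
  [206,211): 5 bp
  [211,222): 11 bp
  [222,237): 15 bp
  [237,246): 9 bp
  [246,254): 8 bp
  [254,265): 11 bp
  [265,269): 4 bp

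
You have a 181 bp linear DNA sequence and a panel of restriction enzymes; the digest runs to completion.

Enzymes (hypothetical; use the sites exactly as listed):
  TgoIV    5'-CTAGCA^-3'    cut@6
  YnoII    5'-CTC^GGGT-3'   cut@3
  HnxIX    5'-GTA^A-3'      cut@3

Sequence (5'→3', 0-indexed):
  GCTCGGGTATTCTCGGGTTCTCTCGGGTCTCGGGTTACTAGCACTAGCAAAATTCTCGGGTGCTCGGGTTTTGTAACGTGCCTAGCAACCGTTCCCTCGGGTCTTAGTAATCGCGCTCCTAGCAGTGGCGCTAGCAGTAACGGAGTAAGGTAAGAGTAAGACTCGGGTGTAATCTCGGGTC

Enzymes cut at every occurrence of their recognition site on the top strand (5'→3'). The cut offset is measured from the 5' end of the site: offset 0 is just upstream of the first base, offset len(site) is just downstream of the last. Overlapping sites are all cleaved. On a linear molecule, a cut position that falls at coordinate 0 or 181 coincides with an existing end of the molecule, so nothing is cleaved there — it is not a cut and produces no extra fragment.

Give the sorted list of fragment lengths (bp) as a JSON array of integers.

[3,4,5,5,5,6,6,6,7,7,8,8,8,10,10,10,11,11,12,12,12,15]

Site scan:
  TgoIV CTAGCA/6: at [37, 43, 81, 118, 130] ⇒ [43, 49, 87, 124, 136]
  YnoII CTCGGGT/3: at [1, 11, 21, 28, 54, 62, 95, 161, 173] ⇒ [4, 14, 24, 31, 57, 65, 98, 164, 176]
  HnxIX GTAA/3: at [72, 106, 136, 144, 149, 155, 168] ⇒ [75, 109, 139, 147, 152, 158, 171]

All cut coordinates (distinct, sorted): [4, 14, 24, 31, 43, 49, 57, 65, 75, 87, 98, 109, 124, 136, 139, 147, 152, 158, 164, 171, 176]

Fragment lengths:
  [0,4): 4 bp
  [4,14): 10 bp
  [14,24): 10 bp
  [24,31): 7 bp
  [31,43): 12 bp
  [43,49): 6 bp
  [49,57): 8 bp
  [57,65): 8 bp
  [65,75): 10 bp
  [75,87): 12 bp
  [87,98): 11 bp
  [98,109): 11 bp
  [109,124): 15 bp
  [124,136): 12 bp
  [136,139): 3 bp
  [139,147): 8 bp
  [147,152): 5 bp
  [152,158): 6 bp
  [158,164): 6 bp
  [164,171): 7 bp
  [171,176): 5 bp
  [176,181): 5 bp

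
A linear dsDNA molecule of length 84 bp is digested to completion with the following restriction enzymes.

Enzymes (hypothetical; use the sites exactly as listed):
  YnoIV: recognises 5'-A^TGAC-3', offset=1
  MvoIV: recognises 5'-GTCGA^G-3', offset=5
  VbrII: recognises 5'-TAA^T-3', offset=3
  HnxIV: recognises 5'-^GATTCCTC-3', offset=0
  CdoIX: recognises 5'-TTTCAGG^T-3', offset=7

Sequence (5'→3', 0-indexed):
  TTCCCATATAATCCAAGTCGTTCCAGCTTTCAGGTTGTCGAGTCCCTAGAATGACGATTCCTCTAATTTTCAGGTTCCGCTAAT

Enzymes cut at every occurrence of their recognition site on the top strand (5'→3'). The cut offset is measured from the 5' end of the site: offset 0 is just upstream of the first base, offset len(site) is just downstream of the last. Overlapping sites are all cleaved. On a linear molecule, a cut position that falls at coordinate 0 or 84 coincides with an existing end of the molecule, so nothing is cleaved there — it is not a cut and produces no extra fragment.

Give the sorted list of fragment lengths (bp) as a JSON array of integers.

Site scan:
  YnoIV (ATGAC, off=1): starts [50] → cuts [51]
  MvoIV (GTCGAG, off=5): starts [36] → cuts [41]
  VbrII (TAAT, off=3): starts [8, 63, 80] → cuts [11, 66, 83]
  HnxIV (GATTCCTC, off=0): starts [55] → cuts [55]
  CdoIX (TTTCAGGT, off=7): starts [27, 67] → cuts [34, 74]

All cut coordinates (distinct, sorted): [11, 34, 41, 51, 55, 66, 74, 83]

Fragments:
  [0,11): 11 bp
  [11,34): 23 bp
  [34,41): 7 bp
  [41,51): 10 bp
  [51,55): 4 bp
  [55,66): 11 bp
  [66,74): 8 bp
  [74,83): 9 bp
  [83,84): 1 bp

[1,4,7,8,9,10,11,11,23]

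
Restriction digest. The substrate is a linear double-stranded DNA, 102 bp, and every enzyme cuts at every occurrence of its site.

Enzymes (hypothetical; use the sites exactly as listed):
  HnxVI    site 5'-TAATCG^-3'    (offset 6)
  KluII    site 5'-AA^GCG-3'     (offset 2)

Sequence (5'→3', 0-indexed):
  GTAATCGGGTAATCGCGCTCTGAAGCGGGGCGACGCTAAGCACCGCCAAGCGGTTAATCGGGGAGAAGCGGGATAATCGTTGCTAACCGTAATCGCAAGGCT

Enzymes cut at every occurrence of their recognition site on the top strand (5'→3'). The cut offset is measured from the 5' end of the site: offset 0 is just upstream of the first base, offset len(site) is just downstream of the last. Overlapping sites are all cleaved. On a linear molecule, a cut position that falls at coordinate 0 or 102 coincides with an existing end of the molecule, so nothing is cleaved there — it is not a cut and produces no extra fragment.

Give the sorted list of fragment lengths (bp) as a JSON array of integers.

Scan for sites:
  HnxVI (TAATCG, off=6): starts [1, 9, 54, 73, 89] → cuts [7, 15, 60, 79, 95]
  KluII (AAGCG, off=2): starts [22, 47, 65] → cuts [24, 49, 67]

All cut coordinates (distinct, sorted): [7, 15, 24, 49, 60, 67, 79, 95]

Fragment lengths:
  [0,7): 7 bp
  [7,15): 8 bp
  [15,24): 9 bp
  [24,49): 25 bp
  [49,60): 11 bp
  [60,67): 7 bp
  [67,79): 12 bp
  [79,95): 16 bp
  [95,102): 7 bp

[7,7,7,8,9,11,12,16,25]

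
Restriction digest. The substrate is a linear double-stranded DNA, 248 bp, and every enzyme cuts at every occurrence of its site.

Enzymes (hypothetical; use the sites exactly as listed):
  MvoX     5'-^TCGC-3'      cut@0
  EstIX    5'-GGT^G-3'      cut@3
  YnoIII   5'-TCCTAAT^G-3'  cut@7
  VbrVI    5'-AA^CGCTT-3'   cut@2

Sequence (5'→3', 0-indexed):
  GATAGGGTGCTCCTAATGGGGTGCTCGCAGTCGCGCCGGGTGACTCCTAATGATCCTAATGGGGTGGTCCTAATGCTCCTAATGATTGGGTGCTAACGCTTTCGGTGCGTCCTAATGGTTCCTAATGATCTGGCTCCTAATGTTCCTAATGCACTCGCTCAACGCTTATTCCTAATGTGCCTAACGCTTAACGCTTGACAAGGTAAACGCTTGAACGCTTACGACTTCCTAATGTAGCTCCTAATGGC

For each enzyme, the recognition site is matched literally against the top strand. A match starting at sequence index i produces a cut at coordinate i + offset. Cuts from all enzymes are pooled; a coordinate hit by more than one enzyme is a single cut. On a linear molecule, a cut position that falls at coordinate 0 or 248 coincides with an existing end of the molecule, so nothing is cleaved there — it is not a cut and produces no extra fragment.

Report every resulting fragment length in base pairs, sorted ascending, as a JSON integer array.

[2,3,4,5,5,5,6,7,8,8,8,8,8,9,9,9,9,9,10,10,10,10,11,12,14,15,16,18]

Scan for sites:
  MvoX (TCGC, off=0): starts [24, 30, 154] → cuts [24, 30, 154]
  EstIX (GGTG, off=3): starts [5, 19, 38, 62, 88, 103] → cuts [8, 22, 41, 65, 91, 106]
  YnoIII (TCCTAATG, off=7): starts [10, 44, 53, 67, 76, 109, 119, 134, 143, 169, 226, 238] → cuts [17, 51, 60, 74, 83, 116, 126, 141, 150, 176, 233, 245]
  VbrVI (AACGCTT, off=2): starts [94, 160, 182, 189, 205, 213] → cuts [96, 162, 184, 191, 207, 215]

Pooled cuts: [8, 17, 22, 24, 30, 41, 51, 60, 65, 74, 83, 91, 96, 106, 116, 126, 141, 150, 154, 162, 176, 184, 191, 207, 215, 233, 245]

Fragment lengths:
  [0,8): 8 bp
  [8,17): 9 bp
  [17,22): 5 bp
  [22,24): 2 bp
  [24,30): 6 bp
  [30,41): 11 bp
  [41,51): 10 bp
  [51,60): 9 bp
  [60,65): 5 bp
  [65,74): 9 bp
  [74,83): 9 bp
  [83,91): 8 bp
  [91,96): 5 bp
  [96,106): 10 bp
  [106,116): 10 bp
  [116,126): 10 bp
  [126,141): 15 bp
  [141,150): 9 bp
  [150,154): 4 bp
  [154,162): 8 bp
  [162,176): 14 bp
  [176,184): 8 bp
  [184,191): 7 bp
  [191,207): 16 bp
  [207,215): 8 bp
  [215,233): 18 bp
  [233,245): 12 bp
  [245,248): 3 bp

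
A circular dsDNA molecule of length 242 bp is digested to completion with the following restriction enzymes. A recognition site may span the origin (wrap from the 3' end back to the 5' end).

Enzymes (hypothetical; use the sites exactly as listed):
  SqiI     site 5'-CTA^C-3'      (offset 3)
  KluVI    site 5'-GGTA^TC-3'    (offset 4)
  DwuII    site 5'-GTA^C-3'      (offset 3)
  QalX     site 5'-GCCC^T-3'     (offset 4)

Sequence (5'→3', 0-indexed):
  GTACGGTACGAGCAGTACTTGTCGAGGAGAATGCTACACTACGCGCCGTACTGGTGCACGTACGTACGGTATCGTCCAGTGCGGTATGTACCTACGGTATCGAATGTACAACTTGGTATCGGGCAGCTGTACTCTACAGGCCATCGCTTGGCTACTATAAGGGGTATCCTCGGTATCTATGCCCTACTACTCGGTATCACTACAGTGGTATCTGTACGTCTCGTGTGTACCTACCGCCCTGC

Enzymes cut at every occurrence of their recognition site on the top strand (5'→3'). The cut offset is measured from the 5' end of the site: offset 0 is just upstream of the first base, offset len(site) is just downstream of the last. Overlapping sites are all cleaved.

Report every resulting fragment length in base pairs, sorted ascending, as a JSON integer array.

Site scan:
  SqiI (CTAC, off=3): starts [33, 38, 91, 133, 151, 183, 186, 199, 230] → cuts [36, 41, 94, 136, 154, 186, 189, 202, 233]
  KluVI (GGTATC, off=4): starts [67, 95, 114, 162, 171, 192, 206] → cuts [71, 99, 118, 166, 175, 196, 210]
  DwuII (GTAC, off=3): starts [0, 5, 14, 47, 59, 63, 87, 105, 128, 213, 226] → cuts [3, 8, 17, 50, 62, 66, 90, 108, 131, 216, 229]
  QalX (GCCCT, off=4): starts [180, 235] → cuts [184, 239]

Pooled cuts: [3, 8, 17, 36, 41, 50, 62, 66, 71, 90, 94, 99, 108, 118, 131, 136, 154, 166, 175, 184, 186, 189, 196, 202, 210, 216, 229, 233, 239]

Fragment lengths:
  3→8: 5 bp
  8→17: 9 bp
  17→36: 19 bp
  36→41: 5 bp
  41→50: 9 bp
  50→62: 12 bp
  62→66: 4 bp
  66→71: 5 bp
  71→90: 19 bp
  90→94: 4 bp
  94→99: 5 bp
  99→108: 9 bp
  108→118: 10 bp
  118→131: 13 bp
  131→136: 5 bp
  136→154: 18 bp
  154→166: 12 bp
  166→175: 9 bp
  175→184: 9 bp
  184→186: 2 bp
  186→189: 3 bp
  189→196: 7 bp
  196→202: 6 bp
  202→210: 8 bp
  210→216: 6 bp
  216→229: 13 bp
  229→233: 4 bp
  233→239: 6 bp
  239→3 (wrap): 242-239+3 = 6 bp

[2,3,4,4,4,5,5,5,5,5,6,6,6,6,7,8,9,9,9,9,9,10,12,12,13,13,18,19,19]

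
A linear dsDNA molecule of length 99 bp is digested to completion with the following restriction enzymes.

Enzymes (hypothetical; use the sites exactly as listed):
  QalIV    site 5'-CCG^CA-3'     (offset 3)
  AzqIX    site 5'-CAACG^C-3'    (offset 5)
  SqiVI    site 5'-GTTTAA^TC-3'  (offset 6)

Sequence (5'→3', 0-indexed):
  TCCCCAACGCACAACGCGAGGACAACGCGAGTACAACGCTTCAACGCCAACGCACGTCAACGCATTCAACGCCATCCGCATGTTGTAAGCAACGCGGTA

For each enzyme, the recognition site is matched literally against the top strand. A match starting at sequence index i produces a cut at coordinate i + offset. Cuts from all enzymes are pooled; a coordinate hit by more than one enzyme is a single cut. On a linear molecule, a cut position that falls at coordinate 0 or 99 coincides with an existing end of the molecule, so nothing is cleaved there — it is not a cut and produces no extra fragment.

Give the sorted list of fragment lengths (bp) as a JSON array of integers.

Site scan:
  QalIV (CCGCA, off=3): starts [75] → cuts [78]
  AzqIX (CAACGC, off=5): starts [4, 11, 22, 33, 41, 47, 57, 66, 89] → cuts [9, 16, 27, 38, 46, 52, 62, 71, 94]
  SqiVI (GTTTAATC, off=6): no sites

All cut coordinates (distinct, sorted): [9, 16, 27, 38, 46, 52, 62, 71, 78, 94]

Fragments:
  [0,9): 9 bp
  [9,16): 7 bp
  [16,27): 11 bp
  [27,38): 11 bp
  [38,46): 8 bp
  [46,52): 6 bp
  [52,62): 10 bp
  [62,71): 9 bp
  [71,78): 7 bp
  [78,94): 16 bp
  [94,99): 5 bp

[5,6,7,7,8,9,9,10,11,11,16]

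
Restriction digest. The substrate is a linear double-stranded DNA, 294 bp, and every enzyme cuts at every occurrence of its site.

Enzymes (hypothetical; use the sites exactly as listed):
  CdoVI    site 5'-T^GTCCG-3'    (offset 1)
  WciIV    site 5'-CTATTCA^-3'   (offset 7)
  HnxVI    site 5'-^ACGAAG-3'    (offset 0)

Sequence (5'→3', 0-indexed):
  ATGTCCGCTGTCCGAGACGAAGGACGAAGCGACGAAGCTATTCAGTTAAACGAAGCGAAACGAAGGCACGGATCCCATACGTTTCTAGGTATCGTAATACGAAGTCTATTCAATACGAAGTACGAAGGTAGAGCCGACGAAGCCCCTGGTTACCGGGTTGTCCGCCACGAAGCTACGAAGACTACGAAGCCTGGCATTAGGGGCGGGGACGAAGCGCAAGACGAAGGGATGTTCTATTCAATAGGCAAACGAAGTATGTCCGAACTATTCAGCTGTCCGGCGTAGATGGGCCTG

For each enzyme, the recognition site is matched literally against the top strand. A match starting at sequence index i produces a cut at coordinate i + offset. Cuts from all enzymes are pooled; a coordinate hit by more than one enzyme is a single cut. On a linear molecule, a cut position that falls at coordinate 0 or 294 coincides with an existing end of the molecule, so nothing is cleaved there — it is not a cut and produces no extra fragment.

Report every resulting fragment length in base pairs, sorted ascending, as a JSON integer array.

Site scan:
  CdoVI (TGTCCG, off=1): starts [1, 8, 158, 256, 273] → cuts [2, 9, 159, 257, 274]
  WciIV (CTATTCA, off=7): starts [37, 105, 233, 264] → cuts [44, 112, 240, 271]
  HnxVI (ACGAAG, off=0): starts [16, 23, 31, 49, 59, 98, 114, 121, 136, 166, 174, 183, 208, 220, 248] → cuts [16, 23, 31, 49, 59, 98, 114, 121, 136, 166, 174, 183, 208, 220, 248]

All cut coordinates (distinct, sorted): [2, 9, 16, 23, 31, 44, 49, 59, 98, 112, 114, 121, 136, 159, 166, 174, 183, 208, 220, 240, 248, 257, 271, 274]

Fragment lengths:
  [0,2): 2 bp
  [2,9): 7 bp
  [9,16): 7 bp
  [16,23): 7 bp
  [23,31): 8 bp
  [31,44): 13 bp
  [44,49): 5 bp
  [49,59): 10 bp
  [59,98): 39 bp
  [98,112): 14 bp
  [112,114): 2 bp
  [114,121): 7 bp
  [121,136): 15 bp
  [136,159): 23 bp
  [159,166): 7 bp
  [166,174): 8 bp
  [174,183): 9 bp
  [183,208): 25 bp
  [208,220): 12 bp
  [220,240): 20 bp
  [240,248): 8 bp
  [248,257): 9 bp
  [257,271): 14 bp
  [271,274): 3 bp
  [274,294): 20 bp

[2,2,3,5,7,7,7,7,7,8,8,8,9,9,10,12,13,14,14,15,20,20,23,25,39]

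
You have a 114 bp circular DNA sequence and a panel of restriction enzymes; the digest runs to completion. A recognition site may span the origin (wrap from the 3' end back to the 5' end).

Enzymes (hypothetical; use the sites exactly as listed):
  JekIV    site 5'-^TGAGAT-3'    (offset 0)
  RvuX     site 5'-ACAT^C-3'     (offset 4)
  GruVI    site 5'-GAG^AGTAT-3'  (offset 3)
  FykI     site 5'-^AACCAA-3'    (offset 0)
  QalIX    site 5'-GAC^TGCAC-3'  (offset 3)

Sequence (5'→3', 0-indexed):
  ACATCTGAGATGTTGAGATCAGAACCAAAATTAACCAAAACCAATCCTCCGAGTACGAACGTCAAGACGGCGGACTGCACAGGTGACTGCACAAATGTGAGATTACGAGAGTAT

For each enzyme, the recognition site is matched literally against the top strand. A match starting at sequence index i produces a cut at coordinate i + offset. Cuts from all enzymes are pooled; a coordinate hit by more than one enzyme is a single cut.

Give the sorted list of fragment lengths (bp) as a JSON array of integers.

[1,6,8,9,9,10,10,12,12,37]

Per-enzyme occurrences:
  JekIV (TGAGAT, off=0): starts [5, 13, 97] → cuts [5, 13, 97]
  RvuX (ACATC, off=4): starts [0] → cuts [4]
  GruVI (GAGAGTAT, off=3): starts [106] → cuts [109]
  FykI (AACCAA, off=0): starts [22, 32, 38] → cuts [22, 32, 38]
  QalIX (GACTGCAC, off=3): starts [72, 84] → cuts [75, 87]

Pooled cuts: [4, 5, 13, 22, 32, 38, 75, 87, 97, 109]

Fragment lengths:
  4→5: 1 bp
  5→13: 8 bp
  13→22: 9 bp
  22→32: 10 bp
  32→38: 6 bp
  38→75: 37 bp
  75→87: 12 bp
  87→97: 10 bp
  97→109: 12 bp
  109→4 (wrap): 114-109+4 = 9 bp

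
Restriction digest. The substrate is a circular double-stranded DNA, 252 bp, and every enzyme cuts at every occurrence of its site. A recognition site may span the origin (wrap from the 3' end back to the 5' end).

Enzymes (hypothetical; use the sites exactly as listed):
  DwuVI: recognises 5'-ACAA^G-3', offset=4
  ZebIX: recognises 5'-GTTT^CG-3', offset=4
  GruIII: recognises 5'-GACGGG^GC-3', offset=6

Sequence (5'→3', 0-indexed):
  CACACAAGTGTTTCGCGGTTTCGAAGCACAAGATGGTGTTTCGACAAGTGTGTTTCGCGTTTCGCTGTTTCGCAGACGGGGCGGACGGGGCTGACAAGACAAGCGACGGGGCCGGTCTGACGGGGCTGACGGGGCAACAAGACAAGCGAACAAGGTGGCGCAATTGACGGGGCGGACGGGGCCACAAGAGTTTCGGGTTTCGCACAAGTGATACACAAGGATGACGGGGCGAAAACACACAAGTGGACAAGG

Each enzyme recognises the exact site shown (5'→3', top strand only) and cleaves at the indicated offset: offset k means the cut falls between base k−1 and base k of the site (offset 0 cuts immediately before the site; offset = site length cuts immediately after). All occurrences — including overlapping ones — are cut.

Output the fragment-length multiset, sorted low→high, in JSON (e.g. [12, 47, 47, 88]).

Per-enzyme occurrences:
  DwuVI (ACAAG, off=4): starts [3, 27, 43, 93, 98, 136, 141, 149, 183, 203, 214, 238, 246] → cuts [7, 31, 47, 97, 102, 140, 145, 153, 187, 207, 218, 242, 250]
  ZebIX (GTTTCG, off=4): starts [9, 17, 37, 51, 58, 66, 189, 196] → cuts [13, 21, 41, 55, 62, 70, 193, 200]
  GruIII (GACGGGGC, off=6): starts [74, 83, 104, 118, 127, 165, 174, 222] → cuts [80, 89, 110, 124, 133, 171, 180, 228]

All cut coordinates (distinct, sorted): [7, 13, 21, 31, 41, 47, 55, 62, 70, 80, 89, 97, 102, 110, 124, 133, 140, 145, 153, 171, 180, 187, 193, 200, 207, 218, 228, 242, 250]

Fragment lengths:
  7→13: 6 bp
  13→21: 8 bp
  21→31: 10 bp
  31→41: 10 bp
  41→47: 6 bp
  47→55: 8 bp
  55→62: 7 bp
  62→70: 8 bp
  70→80: 10 bp
  80→89: 9 bp
  89→97: 8 bp
  97→102: 5 bp
  102→110: 8 bp
  110→124: 14 bp
  124→133: 9 bp
  133→140: 7 bp
  140→145: 5 bp
  145→153: 8 bp
  153→171: 18 bp
  171→180: 9 bp
  180→187: 7 bp
  187→193: 6 bp
  193→200: 7 bp
  200→207: 7 bp
  207→218: 11 bp
  218→228: 10 bp
  228→242: 14 bp
  242→250: 8 bp
  250→7 (wrap): 252-250+7 = 9 bp

[5,5,6,6,6,7,7,7,7,7,8,8,8,8,8,8,8,9,9,9,9,10,10,10,10,11,14,14,18]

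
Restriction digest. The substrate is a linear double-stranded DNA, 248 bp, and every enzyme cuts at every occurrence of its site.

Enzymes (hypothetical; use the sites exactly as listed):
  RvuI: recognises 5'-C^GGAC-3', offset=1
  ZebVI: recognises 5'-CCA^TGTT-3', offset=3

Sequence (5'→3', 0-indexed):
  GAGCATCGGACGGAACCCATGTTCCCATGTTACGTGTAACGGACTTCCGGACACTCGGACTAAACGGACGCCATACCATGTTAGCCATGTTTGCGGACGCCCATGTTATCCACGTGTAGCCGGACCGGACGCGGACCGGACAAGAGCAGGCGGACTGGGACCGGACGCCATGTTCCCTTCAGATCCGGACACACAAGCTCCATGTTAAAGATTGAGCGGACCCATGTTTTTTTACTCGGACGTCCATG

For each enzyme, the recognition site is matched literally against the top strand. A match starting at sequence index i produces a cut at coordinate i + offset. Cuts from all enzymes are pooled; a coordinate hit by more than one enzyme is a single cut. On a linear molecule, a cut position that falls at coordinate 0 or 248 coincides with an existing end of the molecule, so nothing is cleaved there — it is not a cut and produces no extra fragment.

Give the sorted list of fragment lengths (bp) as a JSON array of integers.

Scan for sites:
  RvuI CGGAC/1: at [6, 39, 47, 55, 64, 93, 120, 125, 131, 136, 150, 161, 185, 216, 236] ⇒ [7, 40, 48, 56, 65, 94, 121, 126, 132, 137, 151, 162, 186, 217, 237]
  ZebVI CCATGTT/3: at [16, 24, 75, 84, 100, 167, 199, 221] ⇒ [19, 27, 78, 87, 103, 170, 202, 224]

Pooled cuts: [7, 19, 27, 40, 48, 56, 65, 78, 87, 94, 103, 121, 126, 132, 137, 151, 162, 170, 186, 202, 217, 224, 237]

Fragments:
  [0,7): 7 bp
  [7,19): 12 bp
  [19,27): 8 bp
  [27,40): 13 bp
  [40,48): 8 bp
  [48,56): 8 bp
  [56,65): 9 bp
  [65,78): 13 bp
  [78,87): 9 bp
  [87,94): 7 bp
  [94,103): 9 bp
  [103,121): 18 bp
  [121,126): 5 bp
  [126,132): 6 bp
  [132,137): 5 bp
  [137,151): 14 bp
  [151,162): 11 bp
  [162,170): 8 bp
  [170,186): 16 bp
  [186,202): 16 bp
  [202,217): 15 bp
  [217,224): 7 bp
  [224,237): 13 bp
  [237,248): 11 bp

[5,5,6,7,7,7,8,8,8,8,9,9,9,11,11,12,13,13,13,14,15,16,16,18]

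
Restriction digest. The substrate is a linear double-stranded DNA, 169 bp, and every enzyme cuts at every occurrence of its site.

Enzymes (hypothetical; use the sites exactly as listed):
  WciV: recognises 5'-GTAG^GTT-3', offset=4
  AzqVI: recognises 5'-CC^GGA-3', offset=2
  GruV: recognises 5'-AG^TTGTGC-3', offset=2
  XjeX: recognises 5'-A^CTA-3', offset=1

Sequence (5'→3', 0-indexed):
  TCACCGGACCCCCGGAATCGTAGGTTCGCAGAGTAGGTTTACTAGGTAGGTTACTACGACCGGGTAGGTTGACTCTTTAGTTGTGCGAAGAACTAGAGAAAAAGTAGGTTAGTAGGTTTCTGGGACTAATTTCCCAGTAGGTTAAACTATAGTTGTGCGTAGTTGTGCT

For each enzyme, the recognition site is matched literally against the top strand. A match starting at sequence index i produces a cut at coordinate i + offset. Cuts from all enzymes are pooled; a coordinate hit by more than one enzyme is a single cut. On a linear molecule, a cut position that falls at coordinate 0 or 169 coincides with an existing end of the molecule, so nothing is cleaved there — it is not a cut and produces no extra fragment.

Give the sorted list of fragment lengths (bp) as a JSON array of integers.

[4,5,5,6,6,7,8,8,8,10,10,10,12,13,13,14,15,15]

Site scan:
  WciV GTAGGTT/4: at [19, 32, 45, 63, 103, 111, 136] ⇒ [23, 36, 49, 67, 107, 115, 140]
  AzqVI CCGGA/2: at [3, 11] ⇒ [5, 13]
  GruV AGTTGTGC/2: at [78, 150, 160] ⇒ [80, 152, 162]
  XjeX ACTA/1: at [40, 52, 91, 124, 145] ⇒ [41, 53, 92, 125, 146]

Pooled cuts: [5, 13, 23, 36, 41, 49, 53, 67, 80, 92, 107, 115, 125, 140, 146, 152, 162]

Fragments:
  [0,5): 5 bp
  [5,13): 8 bp
  [13,23): 10 bp
  [23,36): 13 bp
  [36,41): 5 bp
  [41,49): 8 bp
  [49,53): 4 bp
  [53,67): 14 bp
  [67,80): 13 bp
  [80,92): 12 bp
  [92,107): 15 bp
  [107,115): 8 bp
  [115,125): 10 bp
  [125,140): 15 bp
  [140,146): 6 bp
  [146,152): 6 bp
  [152,162): 10 bp
  [162,169): 7 bp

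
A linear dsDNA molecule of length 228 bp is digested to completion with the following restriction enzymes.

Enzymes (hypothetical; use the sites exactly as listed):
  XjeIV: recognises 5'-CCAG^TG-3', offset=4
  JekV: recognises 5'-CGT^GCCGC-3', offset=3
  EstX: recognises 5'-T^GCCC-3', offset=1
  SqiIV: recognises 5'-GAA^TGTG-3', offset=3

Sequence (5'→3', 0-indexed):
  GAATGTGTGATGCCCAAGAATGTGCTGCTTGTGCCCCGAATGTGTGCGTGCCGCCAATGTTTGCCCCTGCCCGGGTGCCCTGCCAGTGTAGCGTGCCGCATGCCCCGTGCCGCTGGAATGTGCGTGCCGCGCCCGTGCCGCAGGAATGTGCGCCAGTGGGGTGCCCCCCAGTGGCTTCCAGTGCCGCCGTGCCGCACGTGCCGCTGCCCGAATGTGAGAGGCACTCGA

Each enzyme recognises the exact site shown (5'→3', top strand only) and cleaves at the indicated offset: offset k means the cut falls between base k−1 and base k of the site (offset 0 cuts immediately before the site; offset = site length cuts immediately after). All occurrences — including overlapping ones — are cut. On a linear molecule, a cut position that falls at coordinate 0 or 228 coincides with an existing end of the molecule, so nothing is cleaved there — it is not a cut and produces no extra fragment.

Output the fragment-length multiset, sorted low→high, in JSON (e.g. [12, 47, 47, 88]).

[3,6,6,6,7,7,7,7,8,8,8,8,9,9,9,9,9,10,10,10,10,10,11,12,13,16]

Scan for sites:
  XjeIV (CCAGTG, off=4): starts [82, 152, 167, 177] → cuts [86, 156, 171, 181]
  JekV (CGTGCCGC, off=3): starts [46, 91, 105, 122, 133, 187, 196] → cuts [49, 94, 108, 125, 136, 190, 199]
  EstX (TGCCC, off=1): starts [10, 31, 61, 67, 75, 100, 161, 204] → cuts [11, 32, 62, 68, 76, 101, 162, 205]
  SqiIV (GAATGTG, off=3): starts [0, 17, 37, 115, 143, 209] → cuts [3, 20, 40, 118, 146, 212]

Pooled cuts: [3, 11, 20, 32, 40, 49, 62, 68, 76, 86, 94, 101, 108, 118, 125, 136, 146, 156, 162, 171, 181, 190, 199, 205, 212]

Fragments:
  [0,3): 3 bp
  [3,11): 8 bp
  [11,20): 9 bp
  [20,32): 12 bp
  [32,40): 8 bp
  [40,49): 9 bp
  [49,62): 13 bp
  [62,68): 6 bp
  [68,76): 8 bp
  [76,86): 10 bp
  [86,94): 8 bp
  [94,101): 7 bp
  [101,108): 7 bp
  [108,118): 10 bp
  [118,125): 7 bp
  [125,136): 11 bp
  [136,146): 10 bp
  [146,156): 10 bp
  [156,162): 6 bp
  [162,171): 9 bp
  [171,181): 10 bp
  [181,190): 9 bp
  [190,199): 9 bp
  [199,205): 6 bp
  [205,212): 7 bp
  [212,228): 16 bp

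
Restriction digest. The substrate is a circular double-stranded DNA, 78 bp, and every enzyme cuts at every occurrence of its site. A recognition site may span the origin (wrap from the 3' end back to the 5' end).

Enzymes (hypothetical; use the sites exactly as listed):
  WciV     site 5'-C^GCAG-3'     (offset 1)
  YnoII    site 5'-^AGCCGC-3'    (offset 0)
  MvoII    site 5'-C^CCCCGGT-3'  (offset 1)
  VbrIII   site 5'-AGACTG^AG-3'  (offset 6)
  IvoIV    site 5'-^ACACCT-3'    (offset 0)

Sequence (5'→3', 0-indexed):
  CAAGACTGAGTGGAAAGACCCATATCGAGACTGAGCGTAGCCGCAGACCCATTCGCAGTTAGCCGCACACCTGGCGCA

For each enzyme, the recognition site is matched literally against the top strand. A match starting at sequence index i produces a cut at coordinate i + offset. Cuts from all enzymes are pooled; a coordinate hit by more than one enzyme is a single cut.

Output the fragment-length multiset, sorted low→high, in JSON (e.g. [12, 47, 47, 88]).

[4,5,6,6,12,20,25]

Scan for sites:
  WciV CGCAG/1: at [41, 53] ⇒ [42, 54]
  YnoII AGCCGC/0: at [38, 60] ⇒ [38, 60]
  MvoII (CCCCCGGT, off=1): no sites
  VbrIII AGACTGAG/6: at [2, 27] ⇒ [8, 33]
  IvoIV ACACCT/0: at [66] ⇒ [66]

Pooled cuts: [8, 33, 38, 42, 54, 60, 66]

Fragment lengths:
  8→33: 25 bp
  33→38: 5 bp
  38→42: 4 bp
  42→54: 12 bp
  54→60: 6 bp
  60→66: 6 bp
  66→8 (wrap): 78-66+8 = 20 bp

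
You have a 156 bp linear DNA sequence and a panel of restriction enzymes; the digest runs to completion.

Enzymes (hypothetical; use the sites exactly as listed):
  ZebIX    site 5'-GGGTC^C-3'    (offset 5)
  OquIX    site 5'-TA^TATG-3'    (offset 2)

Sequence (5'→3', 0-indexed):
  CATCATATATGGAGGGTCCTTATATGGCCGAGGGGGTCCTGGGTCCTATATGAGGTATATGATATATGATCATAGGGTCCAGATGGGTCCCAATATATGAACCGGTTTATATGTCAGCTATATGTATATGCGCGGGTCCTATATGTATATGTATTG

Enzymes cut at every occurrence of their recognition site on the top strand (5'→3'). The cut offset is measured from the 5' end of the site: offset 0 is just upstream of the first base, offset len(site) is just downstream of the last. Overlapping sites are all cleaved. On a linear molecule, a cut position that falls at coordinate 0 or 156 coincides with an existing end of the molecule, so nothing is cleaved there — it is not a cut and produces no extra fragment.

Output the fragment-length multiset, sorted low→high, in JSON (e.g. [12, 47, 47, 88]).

[3,3,4,6,6,6,7,7,7,9,9,10,11,11,12,14,15,16]

Scan for sites:
  ZebIX (GGGTCC, off=5): starts [13, 33, 40, 74, 84, 133] → cuts [18, 38, 45, 79, 89, 138]
  OquIX (TATATG, off=2): starts [5, 20, 46, 55, 62, 93, 107, 118, 124, 139, 145] → cuts [7, 22, 48, 57, 64, 95, 109, 120, 126, 141, 147]

All cut coordinates (distinct, sorted): [7, 18, 22, 38, 45, 48, 57, 64, 79, 89, 95, 109, 120, 126, 138, 141, 147]

Fragment lengths:
  [0,7): 7 bp
  [7,18): 11 bp
  [18,22): 4 bp
  [22,38): 16 bp
  [38,45): 7 bp
  [45,48): 3 bp
  [48,57): 9 bp
  [57,64): 7 bp
  [64,79): 15 bp
  [79,89): 10 bp
  [89,95): 6 bp
  [95,109): 14 bp
  [109,120): 11 bp
  [120,126): 6 bp
  [126,138): 12 bp
  [138,141): 3 bp
  [141,147): 6 bp
  [147,156): 9 bp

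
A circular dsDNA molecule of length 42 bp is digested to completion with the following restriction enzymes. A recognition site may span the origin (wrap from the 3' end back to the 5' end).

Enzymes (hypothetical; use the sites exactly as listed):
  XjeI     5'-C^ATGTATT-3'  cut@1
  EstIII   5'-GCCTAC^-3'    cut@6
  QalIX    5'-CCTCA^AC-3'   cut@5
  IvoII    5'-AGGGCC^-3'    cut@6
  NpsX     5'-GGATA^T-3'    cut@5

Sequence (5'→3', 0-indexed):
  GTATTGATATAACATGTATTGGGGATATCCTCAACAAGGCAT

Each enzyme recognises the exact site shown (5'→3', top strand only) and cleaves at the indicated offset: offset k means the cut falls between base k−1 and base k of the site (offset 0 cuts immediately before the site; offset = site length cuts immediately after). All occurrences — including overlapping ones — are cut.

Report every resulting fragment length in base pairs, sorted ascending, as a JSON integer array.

Scan for sites:
  XjeI (CATGTATT, off=1): starts [12, 39] → cuts [13, 40]
  EstIII (GCCTAC, off=6): no sites
  QalIX (CCTCAAC, off=5): starts [28] → cuts [33]
  IvoII (AGGGCC, off=6): no sites
  NpsX (GGATAT, off=5): starts [22] → cuts [27]

All cut coordinates (distinct, sorted): [13, 27, 33, 40]

Fragments:
  13→27: 14 bp
  27→33: 6 bp
  33→40: 7 bp
  40→13 (wrap): 42-40+13 = 15 bp

[6,7,14,15]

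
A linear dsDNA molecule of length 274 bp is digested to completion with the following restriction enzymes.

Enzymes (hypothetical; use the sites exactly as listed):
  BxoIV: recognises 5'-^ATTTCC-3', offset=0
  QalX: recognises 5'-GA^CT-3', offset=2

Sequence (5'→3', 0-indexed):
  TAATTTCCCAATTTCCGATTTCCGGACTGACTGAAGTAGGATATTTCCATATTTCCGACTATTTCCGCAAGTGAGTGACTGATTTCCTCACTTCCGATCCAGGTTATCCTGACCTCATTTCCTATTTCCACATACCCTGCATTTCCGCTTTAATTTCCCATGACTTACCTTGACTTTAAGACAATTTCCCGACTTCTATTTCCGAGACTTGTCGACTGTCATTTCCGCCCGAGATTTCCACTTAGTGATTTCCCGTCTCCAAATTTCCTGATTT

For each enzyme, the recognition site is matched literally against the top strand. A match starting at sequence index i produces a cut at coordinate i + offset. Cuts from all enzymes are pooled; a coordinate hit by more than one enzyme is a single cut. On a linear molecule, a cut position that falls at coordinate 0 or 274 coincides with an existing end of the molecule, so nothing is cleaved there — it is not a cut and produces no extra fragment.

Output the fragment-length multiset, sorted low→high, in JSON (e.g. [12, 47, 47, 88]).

[2,2,3,4,5,5,7,7,8,8,8,8,9,9,10,10,10,11,12,12,12,13,14,15,17,18,35]

Per-enzyme occurrences:
  BxoIV ATTTCC/0: at [2, 10, 17, 42, 50, 60, 81, 116, 123, 140, 152, 183, 197, 220, 233, 247, 262] ⇒ [2, 10, 17, 42, 50, 60, 81, 116, 123, 140, 152, 183, 197, 220, 233, 247, 262]
  QalX GACT/2: at [24, 28, 56, 76, 161, 171, 190, 205, 213] ⇒ [26, 30, 58, 78, 163, 173, 192, 207, 215]

Pooled cuts: [2, 10, 17, 26, 30, 42, 50, 58, 60, 78, 81, 116, 123, 140, 152, 163, 173, 183, 192, 197, 207, 215, 220, 233, 247, 262]

Fragment lengths:
  [0,2): 2 bp
  [2,10): 8 bp
  [10,17): 7 bp
  [17,26): 9 bp
  [26,30): 4 bp
  [30,42): 12 bp
  [42,50): 8 bp
  [50,58): 8 bp
  [58,60): 2 bp
  [60,78): 18 bp
  [78,81): 3 bp
  [81,116): 35 bp
  [116,123): 7 bp
  [123,140): 17 bp
  [140,152): 12 bp
  [152,163): 11 bp
  [163,173): 10 bp
  [173,183): 10 bp
  [183,192): 9 bp
  [192,197): 5 bp
  [197,207): 10 bp
  [207,215): 8 bp
  [215,220): 5 bp
  [220,233): 13 bp
  [233,247): 14 bp
  [247,262): 15 bp
  [262,274): 12 bp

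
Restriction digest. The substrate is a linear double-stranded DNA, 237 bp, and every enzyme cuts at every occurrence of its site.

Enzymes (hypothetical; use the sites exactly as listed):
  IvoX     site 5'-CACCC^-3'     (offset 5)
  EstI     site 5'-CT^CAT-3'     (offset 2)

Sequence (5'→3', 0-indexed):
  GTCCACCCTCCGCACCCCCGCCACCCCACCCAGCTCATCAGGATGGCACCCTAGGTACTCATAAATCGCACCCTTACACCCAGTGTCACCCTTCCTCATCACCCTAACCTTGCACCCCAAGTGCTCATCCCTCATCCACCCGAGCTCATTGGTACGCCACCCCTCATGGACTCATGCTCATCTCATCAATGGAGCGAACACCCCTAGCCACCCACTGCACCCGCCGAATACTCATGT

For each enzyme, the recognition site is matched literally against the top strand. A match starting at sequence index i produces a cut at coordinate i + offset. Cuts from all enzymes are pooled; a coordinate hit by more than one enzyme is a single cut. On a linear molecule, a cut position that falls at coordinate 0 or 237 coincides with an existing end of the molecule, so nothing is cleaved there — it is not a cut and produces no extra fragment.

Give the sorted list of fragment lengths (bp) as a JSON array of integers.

Scan for sites:
  IvoX CACCC/5: at [3, 12, 21, 26, 46, 68, 76, 86, 99, 112, 136, 157, 198, 208, 217] ⇒ [8, 17, 26, 31, 51, 73, 81, 91, 104, 117, 141, 162, 203, 213, 222]
  EstI CTCAT/2: at [33, 57, 94, 123, 130, 144, 162, 170, 176, 181, 230] ⇒ [35, 59, 96, 125, 132, 146, 164, 172, 178, 183, 232]

Pooled cuts: [8, 17, 26, 31, 35, 51, 59, 73, 81, 91, 96, 104, 117, 125, 132, 141, 146, 162, 164, 172, 178, 183, 203, 213, 222, 232]

Fragment lengths:
  [0,8): 8 bp
  [8,17): 9 bp
  [17,26): 9 bp
  [26,31): 5 bp
  [31,35): 4 bp
  [35,51): 16 bp
  [51,59): 8 bp
  [59,73): 14 bp
  [73,81): 8 bp
  [81,91): 10 bp
  [91,96): 5 bp
  [96,104): 8 bp
  [104,117): 13 bp
  [117,125): 8 bp
  [125,132): 7 bp
  [132,141): 9 bp
  [141,146): 5 bp
  [146,162): 16 bp
  [162,164): 2 bp
  [164,172): 8 bp
  [172,178): 6 bp
  [178,183): 5 bp
  [183,203): 20 bp
  [203,213): 10 bp
  [213,222): 9 bp
  [222,232): 10 bp
  [232,237): 5 bp

[2,4,5,5,5,5,5,6,7,8,8,8,8,8,8,9,9,9,9,10,10,10,13,14,16,16,20]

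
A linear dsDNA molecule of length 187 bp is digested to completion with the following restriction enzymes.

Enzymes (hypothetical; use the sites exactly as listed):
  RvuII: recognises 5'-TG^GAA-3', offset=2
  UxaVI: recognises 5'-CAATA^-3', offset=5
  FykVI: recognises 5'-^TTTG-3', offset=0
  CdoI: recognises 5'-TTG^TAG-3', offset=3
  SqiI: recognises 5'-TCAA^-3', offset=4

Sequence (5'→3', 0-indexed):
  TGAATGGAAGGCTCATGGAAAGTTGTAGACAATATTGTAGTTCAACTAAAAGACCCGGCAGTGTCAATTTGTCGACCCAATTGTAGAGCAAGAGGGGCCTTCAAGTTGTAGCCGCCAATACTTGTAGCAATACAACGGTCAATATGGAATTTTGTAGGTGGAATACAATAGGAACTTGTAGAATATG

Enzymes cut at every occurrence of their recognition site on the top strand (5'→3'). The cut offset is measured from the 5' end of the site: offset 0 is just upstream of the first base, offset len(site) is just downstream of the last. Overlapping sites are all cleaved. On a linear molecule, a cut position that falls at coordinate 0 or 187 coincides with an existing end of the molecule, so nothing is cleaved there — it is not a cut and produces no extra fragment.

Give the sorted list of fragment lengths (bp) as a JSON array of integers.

Per-enzyme occurrences:
  RvuII (TGGAA, off=2): starts [4, 15, 144, 158] → cuts [6, 17, 146, 160]
  UxaVI (CAATA, off=5): starts [29, 115, 127, 139, 165] → cuts [34, 120, 132, 144, 170]
  FykVI (TTTG, off=0): starts [67, 150] → cuts [67, 150]
  CdoI (TTGTAG, off=3): starts [22, 34, 80, 105, 121, 151, 175] → cuts [25, 37, 83, 108, 124, 154, 178]
  SqiI (TCAA, off=4): starts [41, 63, 100, 138] → cuts [45, 67, 104, 142]

All cut coordinates (distinct, sorted): [6, 17, 25, 34, 37, 45, 67, 83, 104, 108, 120, 124, 132, 142, 144, 146, 150, 154, 160, 170, 178]

Fragments:
  [0,6): 6 bp
  [6,17): 11 bp
  [17,25): 8 bp
  [25,34): 9 bp
  [34,37): 3 bp
  [37,45): 8 bp
  [45,67): 22 bp
  [67,83): 16 bp
  [83,104): 21 bp
  [104,108): 4 bp
  [108,120): 12 bp
  [120,124): 4 bp
  [124,132): 8 bp
  [132,142): 10 bp
  [142,144): 2 bp
  [144,146): 2 bp
  [146,150): 4 bp
  [150,154): 4 bp
  [154,160): 6 bp
  [160,170): 10 bp
  [170,178): 8 bp
  [178,187): 9 bp

[2,2,3,4,4,4,4,6,6,8,8,8,8,9,9,10,10,11,12,16,21,22]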